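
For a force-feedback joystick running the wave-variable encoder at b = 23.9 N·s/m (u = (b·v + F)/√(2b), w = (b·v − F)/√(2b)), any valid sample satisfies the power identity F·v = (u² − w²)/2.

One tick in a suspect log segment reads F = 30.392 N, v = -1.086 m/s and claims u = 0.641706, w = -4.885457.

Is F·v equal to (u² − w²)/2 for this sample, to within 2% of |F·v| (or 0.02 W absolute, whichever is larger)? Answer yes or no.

F·v = 30.392×(-1.086) = -33.005712 W.
(u² − w²)/2 = (0.411787 − 23.867690)/2 = -11.727952 W.
|Δ| = 21.277760;  2% of max(1, |F·v|) = 0.660114.

no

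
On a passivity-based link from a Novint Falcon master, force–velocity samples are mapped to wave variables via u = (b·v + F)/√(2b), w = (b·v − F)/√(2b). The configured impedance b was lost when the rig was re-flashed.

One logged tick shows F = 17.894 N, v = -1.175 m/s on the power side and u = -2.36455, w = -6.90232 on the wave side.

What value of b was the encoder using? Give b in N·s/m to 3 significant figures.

u + w = -9.26687;  u + w = √(2b)·v, so √(2b) = -9.26687/(-1.175) = 7.88670.
b = (√(2b))²/2 = 62.20000/2 = 31.10000.
(Check via u − w = 2F/√(2b): u − w = 4.53777, 2F/√(2b) = 4.53777.)

b = 31.1 N·s/m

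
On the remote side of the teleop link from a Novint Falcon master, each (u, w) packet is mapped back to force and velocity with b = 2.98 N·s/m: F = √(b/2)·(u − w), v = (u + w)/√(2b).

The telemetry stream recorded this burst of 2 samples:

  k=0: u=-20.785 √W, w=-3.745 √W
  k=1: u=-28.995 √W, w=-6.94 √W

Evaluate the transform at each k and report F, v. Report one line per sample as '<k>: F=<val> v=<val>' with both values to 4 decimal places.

0: F=-20.8000 v=-10.0479
1: F=-26.9216 v=-14.7195

k=0: u−w=-17.0400, u+w=-24.5300; √(b/2)=1.2207, √(2b)=2.4413; F=1.2207×(-17.04)=-20.8000, v=-24.5300/2.4413=-10.0479
k=1: u−w=-22.0550, u+w=-35.9350; √(b/2)=1.2207, √(2b)=2.4413; F=1.2207×(-22.055)=-26.9216, v=-35.9350/2.4413=-14.7195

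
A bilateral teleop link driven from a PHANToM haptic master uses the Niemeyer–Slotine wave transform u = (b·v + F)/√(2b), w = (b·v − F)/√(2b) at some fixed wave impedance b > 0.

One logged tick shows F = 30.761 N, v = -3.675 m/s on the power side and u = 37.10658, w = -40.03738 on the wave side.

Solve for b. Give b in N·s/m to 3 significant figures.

u + w = -2.9308;  u + w = √(2b)·v, so √(2b) = -2.9308/(-3.675) = 0.7975.
b = (√(2b))²/2 = 0.6360/2 = 0.3180.
(Check via u − w = 2F/√(2b): u − w = 77.1440, 2F/√(2b) = 77.1439.)

b = 0.318 N·s/m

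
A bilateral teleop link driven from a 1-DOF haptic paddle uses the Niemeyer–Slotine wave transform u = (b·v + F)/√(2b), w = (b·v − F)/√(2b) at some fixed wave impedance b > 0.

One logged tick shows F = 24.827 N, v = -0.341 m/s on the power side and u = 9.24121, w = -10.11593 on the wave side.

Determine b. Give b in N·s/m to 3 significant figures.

u + w = -0.87472;  u + w = √(2b)·v, so √(2b) = -0.87472/(-0.341) = 2.56516.
b = (√(2b))²/2 = 6.58005/2 = 3.29003.
(Check via u − w = 2F/√(2b): u − w = 19.35714, 2F/√(2b) = 19.35707.)

b = 3.29 N·s/m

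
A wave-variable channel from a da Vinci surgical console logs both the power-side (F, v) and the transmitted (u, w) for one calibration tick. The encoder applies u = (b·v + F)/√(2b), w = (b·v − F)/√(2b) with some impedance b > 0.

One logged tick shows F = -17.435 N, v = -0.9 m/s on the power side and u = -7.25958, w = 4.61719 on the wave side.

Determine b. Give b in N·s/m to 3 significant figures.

u + w = -2.6424;  u + w = √(2b)·v, so √(2b) = -2.6424/(-0.9) = 2.9360.
b = (√(2b))²/2 = 8.6200/2 = 4.3100.
(Check via u − w = 2F/√(2b): u − w = -11.8768, 2F/√(2b) = -11.8767.)

b = 4.31 N·s/m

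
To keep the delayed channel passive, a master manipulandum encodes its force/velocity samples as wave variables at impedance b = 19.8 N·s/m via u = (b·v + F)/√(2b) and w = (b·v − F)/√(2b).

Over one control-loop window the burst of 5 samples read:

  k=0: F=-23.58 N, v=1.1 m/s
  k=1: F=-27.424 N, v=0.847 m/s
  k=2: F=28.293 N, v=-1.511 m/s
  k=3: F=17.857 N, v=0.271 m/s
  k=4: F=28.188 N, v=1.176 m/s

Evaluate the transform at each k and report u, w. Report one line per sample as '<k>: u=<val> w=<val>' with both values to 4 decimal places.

0: u=-0.2860 w=7.2082
1: u=-1.6929 w=7.0230
2: u=-0.2582 w=-9.2503
3: u=3.6903 w=-1.9850
4: u=8.1796 w=-0.7792

k=0: b·v=19.8×1.1=21.7800; √(2b)=6.2929; u=(21.7800+(-23.58))/6.2929=-0.2860, w=(21.7800−(-23.58))/6.2929=7.2082
k=1: b·v=19.8×0.847=16.7706; √(2b)=6.2929; u=(16.7706+(-27.424))/6.2929=-1.6929, w=(16.7706−(-27.424))/6.2929=7.0230
k=2: b·v=19.8×(-1.511)=-29.9178; √(2b)=6.2929; u=(-29.9178+28.293)/6.2929=-0.2582, w=(-29.9178−28.293)/6.2929=-9.2503
k=3: b·v=19.8×0.271=5.3658; √(2b)=6.2929; u=(5.3658+17.857)/6.2929=3.6903, w=(5.3658−17.857)/6.2929=-1.9850
k=4: b·v=19.8×1.176=23.2848; √(2b)=6.2929; u=(23.2848+28.188)/6.2929=8.1796, w=(23.2848−28.188)/6.2929=-0.7792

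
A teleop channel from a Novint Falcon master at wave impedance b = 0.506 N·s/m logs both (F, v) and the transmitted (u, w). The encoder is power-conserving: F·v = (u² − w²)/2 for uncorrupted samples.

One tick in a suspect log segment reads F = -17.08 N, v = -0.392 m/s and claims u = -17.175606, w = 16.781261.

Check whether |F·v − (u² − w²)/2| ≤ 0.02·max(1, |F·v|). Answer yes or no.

yes

F·v = (-17.08)×(-0.392) = 6.695360 W.
(u² − w²)/2 = (295.001441 − 281.610721)/2 = 6.695360 W.
|Δ| = 0.000000;  2% of max(1, |F·v|) = 0.133907.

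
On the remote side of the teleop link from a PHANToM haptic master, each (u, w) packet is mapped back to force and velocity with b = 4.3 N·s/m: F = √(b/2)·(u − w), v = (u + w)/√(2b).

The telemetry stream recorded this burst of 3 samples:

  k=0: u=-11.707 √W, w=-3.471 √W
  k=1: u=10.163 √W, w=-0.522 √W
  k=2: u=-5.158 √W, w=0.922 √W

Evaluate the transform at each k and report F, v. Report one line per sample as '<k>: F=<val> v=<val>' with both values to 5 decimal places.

k=0: u−w=-8.23600, u+w=-15.17800; √(b/2)=1.46629, √(2b)=2.93258; F=1.46629×(-8.236)=-12.07635, v=-15.17800/2.93258=-5.17566
k=1: u−w=10.68500, u+w=9.64100; √(b/2)=1.46629, √(2b)=2.93258; F=1.46629×10.685=15.66729, v=9.64100/2.93258=3.28755
k=2: u−w=-6.08000, u+w=-4.23600; √(b/2)=1.46629, √(2b)=2.93258; F=1.46629×(-6.08)=-8.91503, v=-4.23600/2.93258=-1.44446

0: F=-12.07635 v=-5.17566
1: F=15.66729 v=3.28755
2: F=-8.91503 v=-1.44446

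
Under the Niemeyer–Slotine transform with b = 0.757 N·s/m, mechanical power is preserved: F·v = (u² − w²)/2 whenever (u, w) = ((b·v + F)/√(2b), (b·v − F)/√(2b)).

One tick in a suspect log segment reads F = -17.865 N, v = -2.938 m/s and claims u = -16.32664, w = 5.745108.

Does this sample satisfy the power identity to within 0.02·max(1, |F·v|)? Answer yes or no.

F·v = (-17.865)×(-2.938) = 52.487370 W.
(u² − w²)/2 = (266.559174 − 33.006266)/2 = 116.776454 W.
|Δ| = 64.289084;  2% of max(1, |F·v|) = 1.049747.

no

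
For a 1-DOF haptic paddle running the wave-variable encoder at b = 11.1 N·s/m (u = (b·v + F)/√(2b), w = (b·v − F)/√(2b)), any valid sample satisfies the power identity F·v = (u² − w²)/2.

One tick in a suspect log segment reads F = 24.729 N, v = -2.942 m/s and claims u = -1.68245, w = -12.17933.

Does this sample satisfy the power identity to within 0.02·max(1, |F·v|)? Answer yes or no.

F·v = 24.729×(-2.942) = -72.7527 W.
(u² − w²)/2 = (2.8306 − 148.3361)/2 = -72.7527 W.
|Δ| = 0.0000;  2% of max(1, |F·v|) = 1.4551.

yes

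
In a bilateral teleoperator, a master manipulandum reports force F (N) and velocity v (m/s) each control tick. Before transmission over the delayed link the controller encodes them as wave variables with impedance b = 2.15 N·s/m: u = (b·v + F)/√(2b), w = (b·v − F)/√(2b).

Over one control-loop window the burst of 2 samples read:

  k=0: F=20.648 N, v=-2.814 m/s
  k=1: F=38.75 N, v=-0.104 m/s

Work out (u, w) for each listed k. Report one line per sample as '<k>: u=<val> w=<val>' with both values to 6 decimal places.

k=0: b·v=2.15×(-2.814)=-6.050100; √(2b)=2.073644; u=(-6.050100+20.648)/2.073644=7.039732, w=(-6.050100−20.648)/2.073644=-12.874967
k=1: b·v=2.15×(-0.104)=-0.223600; √(2b)=2.073644; u=(-0.223600+38.75)/2.073644=18.579080, w=(-0.223600−38.75)/2.073644=-18.794739

0: u=7.039732 w=-12.874967
1: u=18.579080 w=-18.794739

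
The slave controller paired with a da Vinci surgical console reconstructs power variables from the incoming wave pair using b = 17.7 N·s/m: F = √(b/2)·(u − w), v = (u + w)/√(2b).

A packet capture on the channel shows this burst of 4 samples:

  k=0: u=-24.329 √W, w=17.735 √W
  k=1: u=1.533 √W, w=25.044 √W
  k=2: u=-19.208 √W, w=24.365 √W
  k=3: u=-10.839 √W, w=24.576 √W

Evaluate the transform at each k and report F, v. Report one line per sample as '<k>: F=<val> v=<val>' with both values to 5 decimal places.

0: F=-125.13598 v=-1.10827
1: F=-69.94276 v=4.46688
2: F=-129.62510 v=0.86675
3: F=-105.35590 v=2.30882

k=0: u−w=-42.06400, u+w=-6.59400; √(b/2)=2.97489, √(2b)=5.94979; F=2.97489×(-42.064)=-125.13598, v=-6.59400/5.94979=-1.10827
k=1: u−w=-23.51100, u+w=26.57700; √(b/2)=2.97489, √(2b)=5.94979; F=2.97489×(-23.511)=-69.94276, v=26.57700/5.94979=4.46688
k=2: u−w=-43.57300, u+w=5.15700; √(b/2)=2.97489, √(2b)=5.94979; F=2.97489×(-43.573)=-129.62510, v=5.15700/5.94979=0.86675
k=3: u−w=-35.41500, u+w=13.73700; √(b/2)=2.97489, √(2b)=5.94979; F=2.97489×(-35.415)=-105.35590, v=13.73700/5.94979=2.30882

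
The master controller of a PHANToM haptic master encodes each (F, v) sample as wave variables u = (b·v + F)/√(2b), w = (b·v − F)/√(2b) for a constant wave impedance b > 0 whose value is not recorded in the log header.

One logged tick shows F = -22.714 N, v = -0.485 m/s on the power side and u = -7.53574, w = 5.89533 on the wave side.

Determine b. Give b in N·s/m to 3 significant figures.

b = 5.72 N·s/m

u + w = -1.64041;  u + w = √(2b)·v, so √(2b) = -1.64041/(-0.485) = 3.38229.
b = (√(2b))²/2 = 11.43988/2 = 5.71994.
(Check via u − w = 2F/√(2b): u − w = -13.43107, 2F/√(2b) = -13.43114.)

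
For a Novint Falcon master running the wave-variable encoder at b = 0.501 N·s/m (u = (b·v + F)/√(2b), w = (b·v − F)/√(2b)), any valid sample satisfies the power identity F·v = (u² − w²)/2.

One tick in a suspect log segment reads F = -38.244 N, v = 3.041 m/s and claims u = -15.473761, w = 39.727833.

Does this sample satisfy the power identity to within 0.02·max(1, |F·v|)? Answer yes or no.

F·v = (-38.244)×3.041 = -116.300004 W.
(u² − w²)/2 = (239.437279 − 1578.300715)/2 = -669.431718 W.
|Δ| = 553.131714;  2% of max(1, |F·v|) = 2.326000.

no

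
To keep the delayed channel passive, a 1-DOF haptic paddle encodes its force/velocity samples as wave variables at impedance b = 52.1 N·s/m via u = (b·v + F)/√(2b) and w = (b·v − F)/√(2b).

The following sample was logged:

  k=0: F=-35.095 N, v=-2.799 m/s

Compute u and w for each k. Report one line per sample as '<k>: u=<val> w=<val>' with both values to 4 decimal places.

k=0: b·v=52.1×(-2.799)=-145.8279; √(2b)=10.2078; u=(-145.8279+(-35.095))/10.2078=-17.7239, w=(-145.8279−(-35.095))/10.2078=-10.8478

0: u=-17.7239 w=-10.8478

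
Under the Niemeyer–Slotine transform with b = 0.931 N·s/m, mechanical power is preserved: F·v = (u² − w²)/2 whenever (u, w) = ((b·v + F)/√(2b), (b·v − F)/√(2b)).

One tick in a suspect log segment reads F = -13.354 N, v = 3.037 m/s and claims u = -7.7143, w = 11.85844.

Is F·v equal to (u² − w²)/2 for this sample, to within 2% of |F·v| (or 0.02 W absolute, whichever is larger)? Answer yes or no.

F·v = (-13.354)×3.037 = -40.5561 W.
(u² − w²)/2 = (59.5104 − 140.6226)/2 = -40.5561 W.
|Δ| = 0.0000;  2% of max(1, |F·v|) = 0.8111.

yes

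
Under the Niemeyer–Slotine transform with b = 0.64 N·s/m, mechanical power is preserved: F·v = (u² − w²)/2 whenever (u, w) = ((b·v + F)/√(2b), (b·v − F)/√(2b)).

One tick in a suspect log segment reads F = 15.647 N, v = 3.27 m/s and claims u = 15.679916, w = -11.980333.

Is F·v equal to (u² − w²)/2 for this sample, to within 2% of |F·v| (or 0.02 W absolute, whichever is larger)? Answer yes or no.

yes

F·v = 15.647×3.27 = 51.165690 W.
(u² − w²)/2 = (245.859766 − 143.528379)/2 = 51.165693 W.
|Δ| = 0.000003;  2% of max(1, |F·v|) = 1.023314.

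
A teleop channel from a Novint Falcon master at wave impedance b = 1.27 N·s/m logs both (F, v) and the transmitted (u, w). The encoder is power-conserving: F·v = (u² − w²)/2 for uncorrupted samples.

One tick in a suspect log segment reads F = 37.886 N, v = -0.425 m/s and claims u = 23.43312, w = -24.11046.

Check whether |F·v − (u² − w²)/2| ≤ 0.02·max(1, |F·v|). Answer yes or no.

yes

F·v = 37.886×(-0.425) = -16.10155 W.
(u² − w²)/2 = (549.11111 − 581.31428)/2 = -16.10158 W.
|Δ| = 0.00003;  2% of max(1, |F·v|) = 0.32203.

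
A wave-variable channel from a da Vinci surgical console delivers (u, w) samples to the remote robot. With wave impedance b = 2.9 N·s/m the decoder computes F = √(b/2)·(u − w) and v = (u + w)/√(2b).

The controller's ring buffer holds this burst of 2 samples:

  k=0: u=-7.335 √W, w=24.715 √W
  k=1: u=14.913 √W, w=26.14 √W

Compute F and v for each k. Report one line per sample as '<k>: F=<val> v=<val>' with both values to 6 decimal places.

k=0: u−w=-32.050000, u+w=17.380000; √(b/2)=1.204159, √(2b)=2.408319; F=1.204159×(-32.05)=-38.593311, v=17.380000/2.408319=7.216652
k=1: u−w=-11.227000, u+w=41.053000; √(b/2)=1.204159, √(2b)=2.408319; F=1.204159×(-11.227)=-13.519098, v=41.053000/2.408319=17.046330

0: F=-38.593311 v=7.216652
1: F=-13.519098 v=17.046330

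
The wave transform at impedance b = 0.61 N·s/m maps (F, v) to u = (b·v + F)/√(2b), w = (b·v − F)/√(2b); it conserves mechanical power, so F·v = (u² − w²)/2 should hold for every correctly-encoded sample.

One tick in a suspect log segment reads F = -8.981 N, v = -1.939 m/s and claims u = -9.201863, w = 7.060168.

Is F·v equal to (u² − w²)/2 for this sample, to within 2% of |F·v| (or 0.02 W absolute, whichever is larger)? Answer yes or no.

F·v = (-8.981)×(-1.939) = 17.414159 W.
(u² − w²)/2 = (84.674283 − 49.845972)/2 = 17.414155 W.
|Δ| = 0.000004;  2% of max(1, |F·v|) = 0.348283.

yes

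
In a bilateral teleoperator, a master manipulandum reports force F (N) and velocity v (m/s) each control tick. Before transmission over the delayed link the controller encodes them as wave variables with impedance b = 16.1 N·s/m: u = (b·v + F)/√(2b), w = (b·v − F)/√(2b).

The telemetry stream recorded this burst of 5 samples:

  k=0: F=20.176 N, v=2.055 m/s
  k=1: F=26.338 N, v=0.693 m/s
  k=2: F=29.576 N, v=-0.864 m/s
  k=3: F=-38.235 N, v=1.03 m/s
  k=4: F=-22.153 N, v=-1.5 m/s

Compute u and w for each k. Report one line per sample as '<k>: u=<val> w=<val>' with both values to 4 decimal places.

k=0: b·v=16.1×2.055=33.0855; √(2b)=5.6745; u=(33.0855+20.176)/5.6745=9.3861, w=(33.0855−20.176)/5.6745=2.2750
k=1: b·v=16.1×0.693=11.1573; √(2b)=5.6745; u=(11.1573+26.338)/5.6745=6.6077, w=(11.1573−26.338)/5.6745=-2.6752
k=2: b·v=16.1×(-0.864)=-13.9104; √(2b)=5.6745; u=(-13.9104+29.576)/5.6745=2.7607, w=(-13.9104−29.576)/5.6745=-7.6635
k=3: b·v=16.1×1.03=16.5830; √(2b)=5.6745; u=(16.5830+(-38.235))/5.6745=-3.8157, w=(16.5830−(-38.235))/5.6745=9.6604
k=4: b·v=16.1×(-1.5)=-24.1500; √(2b)=5.6745; u=(-24.1500+(-22.153))/5.6745=-8.1598, w=(-24.1500−(-22.153))/5.6745=-0.3519

0: u=9.3861 w=2.2750
1: u=6.6077 w=-2.6752
2: u=2.7607 w=-7.6635
3: u=-3.8157 w=9.6604
4: u=-8.1598 w=-0.3519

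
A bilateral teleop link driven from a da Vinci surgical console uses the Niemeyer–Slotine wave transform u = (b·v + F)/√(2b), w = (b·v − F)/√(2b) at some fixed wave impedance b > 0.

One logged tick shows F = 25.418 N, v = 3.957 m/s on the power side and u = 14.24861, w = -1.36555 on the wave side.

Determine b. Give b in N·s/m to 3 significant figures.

u + w = 12.88306;  u + w = √(2b)·v, so √(2b) = 12.88306/3.957 = 3.25576.
b = (√(2b))²/2 = 10.60000/2 = 5.30000.
(Check via u − w = 2F/√(2b): u − w = 15.61416, 2F/√(2b) = 15.61415.)

b = 5.3 N·s/m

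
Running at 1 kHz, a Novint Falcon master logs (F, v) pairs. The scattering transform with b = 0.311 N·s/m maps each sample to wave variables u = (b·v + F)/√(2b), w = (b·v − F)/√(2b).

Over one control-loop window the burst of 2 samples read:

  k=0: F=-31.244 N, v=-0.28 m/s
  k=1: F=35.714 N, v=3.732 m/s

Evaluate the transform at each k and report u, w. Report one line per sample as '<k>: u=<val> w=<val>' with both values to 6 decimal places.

0: u=-39.726488 w=39.505660
1: u=46.755503 w=-43.812188

k=0: b·v=0.311×(-0.28)=-0.087080; √(2b)=0.788670; u=(-0.087080+(-31.244))/0.788670=-39.726488, w=(-0.087080−(-31.244))/0.788670=39.505660
k=1: b·v=0.311×3.732=1.160652; √(2b)=0.788670; u=(1.160652+35.714)/0.788670=46.755503, w=(1.160652−35.714)/0.788670=-43.812188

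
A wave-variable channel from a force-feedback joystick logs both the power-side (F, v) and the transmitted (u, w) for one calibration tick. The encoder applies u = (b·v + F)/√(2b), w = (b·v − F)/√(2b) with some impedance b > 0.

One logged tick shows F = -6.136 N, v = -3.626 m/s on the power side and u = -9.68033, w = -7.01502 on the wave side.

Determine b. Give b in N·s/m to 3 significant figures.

b = 10.6 N·s/m

u + w = -16.69535;  u + w = √(2b)·v, so √(2b) = -16.69535/(-3.626) = 4.60434.
b = (√(2b))²/2 = 21.19998/2 = 10.59999.
(Check via u − w = 2F/√(2b): u − w = -2.66531, 2F/√(2b) = -2.66531.)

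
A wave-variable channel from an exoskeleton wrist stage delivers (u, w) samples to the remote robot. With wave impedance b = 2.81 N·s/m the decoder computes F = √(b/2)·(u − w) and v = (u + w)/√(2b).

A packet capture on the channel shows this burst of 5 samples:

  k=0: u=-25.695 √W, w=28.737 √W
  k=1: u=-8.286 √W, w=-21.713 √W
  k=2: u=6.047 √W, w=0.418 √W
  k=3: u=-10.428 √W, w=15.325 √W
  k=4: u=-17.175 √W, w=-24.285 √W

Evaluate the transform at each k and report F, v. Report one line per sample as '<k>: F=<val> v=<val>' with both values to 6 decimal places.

0: F=-64.519717 v=1.283190
1: F=15.915385 v=-12.654314
2: F=6.672205 v=2.727096
3: F=-30.525725 v=2.065675
4: F=8.427675 v=-17.488845

k=0: u−w=-54.432000, u+w=3.042000; √(b/2)=1.185327, √(2b)=2.370654; F=1.185327×(-54.432)=-64.519717, v=3.042000/2.370654=1.283190
k=1: u−w=13.427000, u+w=-29.999000; √(b/2)=1.185327, √(2b)=2.370654; F=1.185327×13.427=15.915385, v=-29.999000/2.370654=-12.654314
k=2: u−w=5.629000, u+w=6.465000; √(b/2)=1.185327, √(2b)=2.370654; F=1.185327×5.629=6.672205, v=6.465000/2.370654=2.727096
k=3: u−w=-25.753000, u+w=4.897000; √(b/2)=1.185327, √(2b)=2.370654; F=1.185327×(-25.753)=-30.525725, v=4.897000/2.370654=2.065675
k=4: u−w=7.110000, u+w=-41.460000; √(b/2)=1.185327, √(2b)=2.370654; F=1.185327×7.11=8.427675, v=-41.460000/2.370654=-17.488845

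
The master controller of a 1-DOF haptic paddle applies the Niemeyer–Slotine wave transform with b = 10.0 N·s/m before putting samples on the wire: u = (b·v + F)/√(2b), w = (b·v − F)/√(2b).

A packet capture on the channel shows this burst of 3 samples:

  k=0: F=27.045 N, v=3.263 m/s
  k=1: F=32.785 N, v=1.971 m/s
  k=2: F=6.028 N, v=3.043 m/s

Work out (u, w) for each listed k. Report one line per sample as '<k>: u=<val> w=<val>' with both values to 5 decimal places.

0: u=13.34374 w=1.24884
1: u=11.73824 w=-2.92366
2: u=8.15226 w=5.45645

k=0: b·v=10.0×3.263=32.63000; √(2b)=4.47214; u=(32.63000+27.045)/4.47214=13.34374, w=(32.63000−27.045)/4.47214=1.24884
k=1: b·v=10.0×1.971=19.71000; √(2b)=4.47214; u=(19.71000+32.785)/4.47214=11.73824, w=(19.71000−32.785)/4.47214=-2.92366
k=2: b·v=10.0×3.043=30.43000; √(2b)=4.47214; u=(30.43000+6.028)/4.47214=8.15226, w=(30.43000−6.028)/4.47214=5.45645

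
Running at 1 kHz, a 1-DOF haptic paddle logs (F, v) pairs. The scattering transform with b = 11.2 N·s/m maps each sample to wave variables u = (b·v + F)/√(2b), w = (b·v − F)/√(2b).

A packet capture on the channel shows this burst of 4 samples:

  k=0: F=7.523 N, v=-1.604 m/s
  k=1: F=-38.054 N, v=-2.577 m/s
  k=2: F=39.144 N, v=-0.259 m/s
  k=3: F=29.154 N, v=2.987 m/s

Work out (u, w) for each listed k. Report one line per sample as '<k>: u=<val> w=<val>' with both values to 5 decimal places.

0: u=-2.20623 w=-5.38528
1: u=-14.13867 w=1.94208
2: u=7.65777 w=-8.88359
3: u=13.22844 w=0.90863

k=0: b·v=11.2×(-1.604)=-17.96480; √(2b)=4.73286; u=(-17.96480+7.523)/4.73286=-2.20623, w=(-17.96480−7.523)/4.73286=-5.38528
k=1: b·v=11.2×(-2.577)=-28.86240; √(2b)=4.73286; u=(-28.86240+(-38.054))/4.73286=-14.13867, w=(-28.86240−(-38.054))/4.73286=1.94208
k=2: b·v=11.2×(-0.259)=-2.90080; √(2b)=4.73286; u=(-2.90080+39.144)/4.73286=7.65777, w=(-2.90080−39.144)/4.73286=-8.88359
k=3: b·v=11.2×2.987=33.45440; √(2b)=4.73286; u=(33.45440+29.154)/4.73286=13.22844, w=(33.45440−29.154)/4.73286=0.90863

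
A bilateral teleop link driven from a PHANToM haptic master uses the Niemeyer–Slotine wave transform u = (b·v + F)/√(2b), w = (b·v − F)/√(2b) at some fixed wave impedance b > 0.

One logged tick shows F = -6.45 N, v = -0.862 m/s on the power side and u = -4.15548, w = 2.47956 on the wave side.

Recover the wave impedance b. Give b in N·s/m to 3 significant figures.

b = 1.89 N·s/m

u + w = -1.67592;  u + w = √(2b)·v, so √(2b) = -1.67592/(-0.862) = 1.94422.
b = (√(2b))²/2 = 3.78000/2 = 1.89000.
(Check via u − w = 2F/√(2b): u − w = -6.63504, 2F/√(2b) = -6.63504.)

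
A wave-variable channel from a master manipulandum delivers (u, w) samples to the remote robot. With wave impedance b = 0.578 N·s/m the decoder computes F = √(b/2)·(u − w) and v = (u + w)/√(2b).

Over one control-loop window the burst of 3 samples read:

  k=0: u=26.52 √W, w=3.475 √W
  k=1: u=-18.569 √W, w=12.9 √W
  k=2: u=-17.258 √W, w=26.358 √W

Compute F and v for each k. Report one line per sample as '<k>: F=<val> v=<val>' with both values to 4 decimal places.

0: F=12.3887 v=27.8978
1: F=-16.9173 v=-5.2726
2: F=-23.4474 v=8.4637

k=0: u−w=23.0450, u+w=29.9950; √(b/2)=0.5376, √(2b)=1.0752; F=0.5376×23.045=12.3887, v=29.9950/1.0752=27.8978
k=1: u−w=-31.4690, u+w=-5.6690; √(b/2)=0.5376, √(2b)=1.0752; F=0.5376×(-31.469)=-16.9173, v=-5.6690/1.0752=-5.2726
k=2: u−w=-43.6160, u+w=9.1000; √(b/2)=0.5376, √(2b)=1.0752; F=0.5376×(-43.616)=-23.4474, v=9.1000/1.0752=8.4637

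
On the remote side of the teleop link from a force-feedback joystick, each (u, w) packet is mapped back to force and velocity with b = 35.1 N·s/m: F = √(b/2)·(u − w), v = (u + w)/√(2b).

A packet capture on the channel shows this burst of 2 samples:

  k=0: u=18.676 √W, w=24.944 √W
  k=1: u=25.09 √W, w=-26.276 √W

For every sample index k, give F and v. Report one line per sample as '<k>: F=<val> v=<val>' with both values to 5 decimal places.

k=0: u−w=-6.26800, u+w=43.62000; √(b/2)=4.18927, √(2b)=8.37854; F=4.18927×(-6.268)=-26.25836, v=43.62000/8.37854=5.20616
k=1: u−w=51.36600, u+w=-1.18600; √(b/2)=4.18927, √(2b)=8.37854; F=4.18927×51.366=215.18615, v=-1.18600/8.37854=-0.14155

0: F=-26.25836 v=5.20616
1: F=215.18615 v=-0.14155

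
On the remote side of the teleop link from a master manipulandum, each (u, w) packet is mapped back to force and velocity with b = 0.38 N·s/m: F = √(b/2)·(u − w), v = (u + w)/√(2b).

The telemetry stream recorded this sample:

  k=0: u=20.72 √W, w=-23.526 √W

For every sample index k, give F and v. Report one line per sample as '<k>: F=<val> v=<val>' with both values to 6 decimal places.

0: F=19.286384 v=-3.218703

k=0: u−w=44.246000, u+w=-2.806000; √(b/2)=0.435890, √(2b)=0.871780; F=0.435890×44.246=19.286384, v=-2.806000/0.871780=-3.218703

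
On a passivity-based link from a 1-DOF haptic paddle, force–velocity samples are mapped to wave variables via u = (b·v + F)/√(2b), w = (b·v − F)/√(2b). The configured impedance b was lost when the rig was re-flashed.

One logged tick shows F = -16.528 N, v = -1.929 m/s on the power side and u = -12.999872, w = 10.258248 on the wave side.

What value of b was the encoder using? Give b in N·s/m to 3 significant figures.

u + w = -2.741624;  u + w = √(2b)·v, so √(2b) = -2.741624/(-1.929) = 1.421267.
b = (√(2b))²/2 = 2.020000/2 = 1.010000.
(Check via u − w = 2F/√(2b): u − w = -23.258120, 2F/√(2b) = -23.258121.)

b = 1.01 N·s/m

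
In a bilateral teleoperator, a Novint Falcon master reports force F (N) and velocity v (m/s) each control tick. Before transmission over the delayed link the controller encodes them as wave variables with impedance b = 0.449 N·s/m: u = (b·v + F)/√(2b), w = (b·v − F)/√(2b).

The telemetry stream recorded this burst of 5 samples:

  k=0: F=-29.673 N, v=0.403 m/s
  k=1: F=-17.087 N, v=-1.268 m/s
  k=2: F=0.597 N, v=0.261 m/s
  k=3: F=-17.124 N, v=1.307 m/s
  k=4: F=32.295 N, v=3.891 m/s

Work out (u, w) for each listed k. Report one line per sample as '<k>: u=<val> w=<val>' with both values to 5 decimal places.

0: u=-31.12195 w=31.50385
1: u=-18.63212 w=17.43053
2: u=0.75366 w=-0.50633
3: u=-17.45109 w=18.68965
4: u=35.92342 w=-32.23620

k=0: b·v=0.449×0.403=0.18095; √(2b)=0.94763; u=(0.18095+(-29.673))/0.94763=-31.12195, w=(0.18095−(-29.673))/0.94763=31.50385
k=1: b·v=0.449×(-1.268)=-0.56933; √(2b)=0.94763; u=(-0.56933+(-17.087))/0.94763=-18.63212, w=(-0.56933−(-17.087))/0.94763=17.43053
k=2: b·v=0.449×0.261=0.11719; √(2b)=0.94763; u=(0.11719+0.597)/0.94763=0.75366, w=(0.11719−0.597)/0.94763=-0.50633
k=3: b·v=0.449×1.307=0.58684; √(2b)=0.94763; u=(0.58684+(-17.124))/0.94763=-17.45109, w=(0.58684−(-17.124))/0.94763=18.68965
k=4: b·v=0.449×3.891=1.74706; √(2b)=0.94763; u=(1.74706+32.295)/0.94763=35.92342, w=(1.74706−32.295)/0.94763=-32.23620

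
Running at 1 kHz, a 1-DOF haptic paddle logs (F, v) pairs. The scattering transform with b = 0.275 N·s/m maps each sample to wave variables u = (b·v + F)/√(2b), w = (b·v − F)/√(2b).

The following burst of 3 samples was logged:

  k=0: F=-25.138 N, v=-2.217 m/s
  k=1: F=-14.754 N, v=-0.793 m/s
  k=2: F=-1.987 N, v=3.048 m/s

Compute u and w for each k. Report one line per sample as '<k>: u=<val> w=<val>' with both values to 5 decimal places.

k=0: b·v=0.275×(-2.217)=-0.60968; √(2b)=0.74162; u=(-0.60968+(-25.138))/0.74162=-34.71816, w=(-0.60968−(-25.138))/0.74162=33.07399
k=1: b·v=0.275×(-0.793)=-0.21808; √(2b)=0.74162; u=(-0.21808+(-14.754))/0.74162=-20.18834, w=(-0.21808−(-14.754))/0.74162=19.60024
k=2: b·v=0.275×3.048=0.83820; √(2b)=0.74162; u=(0.83820+(-1.987))/0.74162=-1.54904, w=(0.83820−(-1.987))/0.74162=3.80950

0: u=-34.71816 w=33.07399
1: u=-20.18834 w=19.60024
2: u=-1.54904 w=3.80950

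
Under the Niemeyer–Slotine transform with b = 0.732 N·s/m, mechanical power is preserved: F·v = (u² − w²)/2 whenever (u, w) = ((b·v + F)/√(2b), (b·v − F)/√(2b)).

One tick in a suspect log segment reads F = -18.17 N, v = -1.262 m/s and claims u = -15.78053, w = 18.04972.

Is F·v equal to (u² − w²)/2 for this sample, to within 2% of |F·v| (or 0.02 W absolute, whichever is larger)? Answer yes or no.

F·v = (-18.17)×(-1.262) = 22.93054 W.
(u² − w²)/2 = (249.02513 − 325.79239)/2 = -38.38363 W.
|Δ| = 61.31417;  2% of max(1, |F·v|) = 0.45861.

no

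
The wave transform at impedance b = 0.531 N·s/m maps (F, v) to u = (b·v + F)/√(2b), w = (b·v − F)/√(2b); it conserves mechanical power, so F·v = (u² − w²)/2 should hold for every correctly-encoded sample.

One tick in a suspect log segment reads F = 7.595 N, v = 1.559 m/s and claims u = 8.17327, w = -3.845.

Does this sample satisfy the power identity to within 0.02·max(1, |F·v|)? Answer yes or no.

F·v = 7.595×1.559 = 11.84061 W.
(u² − w²)/2 = (66.80234 − 14.78403)/2 = 26.00916 W.
|Δ| = 14.16855;  2% of max(1, |F·v|) = 0.23681.

no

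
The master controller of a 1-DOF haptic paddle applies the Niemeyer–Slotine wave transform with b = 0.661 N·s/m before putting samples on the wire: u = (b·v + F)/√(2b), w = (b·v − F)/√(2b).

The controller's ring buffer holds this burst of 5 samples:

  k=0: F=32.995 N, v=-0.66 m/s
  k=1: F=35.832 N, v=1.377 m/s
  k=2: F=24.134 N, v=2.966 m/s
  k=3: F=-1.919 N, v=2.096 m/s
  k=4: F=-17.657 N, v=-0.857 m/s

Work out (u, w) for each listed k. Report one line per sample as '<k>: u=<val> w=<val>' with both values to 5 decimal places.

k=0: b·v=0.661×(-0.66)=-0.43626; √(2b)=1.14978; u=(-0.43626+32.995)/1.14978=28.31730, w=(-0.43626−32.995)/1.14978=-29.07616
k=1: b·v=0.661×1.377=0.91020; √(2b)=1.14978; u=(0.91020+35.832)/1.14978=31.95578, w=(0.91020−35.832)/1.14978=-30.37253
k=2: b·v=0.661×2.966=1.96053; √(2b)=1.14978; u=(1.96053+24.134)/1.14978=22.69518, w=(1.96053−24.134)/1.14978=-19.28493
k=3: b·v=0.661×2.096=1.38546; √(2b)=1.14978; u=(1.38546+(-1.919))/1.14978=-0.46404, w=(1.38546−(-1.919))/1.14978=2.87398
k=4: b·v=0.661×(-0.857)=-0.56648; √(2b)=1.14978; u=(-0.56648+(-17.657))/1.14978=-15.84950, w=(-0.56648−(-17.657))/1.14978=14.86413

0: u=28.31730 w=-29.07616
1: u=31.95578 w=-30.37253
2: u=22.69518 w=-19.28493
3: u=-0.46404 w=2.87398
4: u=-15.84950 w=14.86413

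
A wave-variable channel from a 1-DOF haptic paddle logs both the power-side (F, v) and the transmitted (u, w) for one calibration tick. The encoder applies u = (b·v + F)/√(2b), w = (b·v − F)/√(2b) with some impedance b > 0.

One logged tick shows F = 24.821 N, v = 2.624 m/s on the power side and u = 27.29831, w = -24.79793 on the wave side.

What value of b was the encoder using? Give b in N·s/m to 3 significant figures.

b = 0.454 N·s/m

u + w = 2.50038;  u + w = √(2b)·v, so √(2b) = 2.50038/2.624 = 0.95289.
b = (√(2b))²/2 = 0.90800/2 = 0.45400.
(Check via u − w = 2F/√(2b): u − w = 52.09624, 2F/√(2b) = 52.09632.)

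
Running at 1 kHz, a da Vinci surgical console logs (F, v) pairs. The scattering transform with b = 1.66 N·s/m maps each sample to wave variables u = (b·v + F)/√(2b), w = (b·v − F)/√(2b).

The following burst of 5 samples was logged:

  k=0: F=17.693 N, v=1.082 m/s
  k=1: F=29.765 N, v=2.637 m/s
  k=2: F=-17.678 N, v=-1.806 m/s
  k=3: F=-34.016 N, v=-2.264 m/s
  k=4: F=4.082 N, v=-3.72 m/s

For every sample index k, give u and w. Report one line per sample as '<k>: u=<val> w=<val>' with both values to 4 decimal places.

0: u=10.6960 w=-8.7245
1: u=18.7381 w=-13.9332
2: u=-11.3474 w=8.0567
3: u=-20.7313 w=16.6061
4: u=-1.1488 w=-5.6294

k=0: b·v=1.66×1.082=1.7961; √(2b)=1.8221; u=(1.7961+17.693)/1.8221=10.6960, w=(1.7961−17.693)/1.8221=-8.7245
k=1: b·v=1.66×2.637=4.3774; √(2b)=1.8221; u=(4.3774+29.765)/1.8221=18.7381, w=(4.3774−29.765)/1.8221=-13.9332
k=2: b·v=1.66×(-1.806)=-2.9980; √(2b)=1.8221; u=(-2.9980+(-17.678))/1.8221=-11.3474, w=(-2.9980−(-17.678))/1.8221=8.0567
k=3: b·v=1.66×(-2.264)=-3.7582; √(2b)=1.8221; u=(-3.7582+(-34.016))/1.8221=-20.7313, w=(-3.7582−(-34.016))/1.8221=16.6061
k=4: b·v=1.66×(-3.72)=-6.1752; √(2b)=1.8221; u=(-6.1752+4.082)/1.8221=-1.1488, w=(-6.1752−4.082)/1.8221=-5.6294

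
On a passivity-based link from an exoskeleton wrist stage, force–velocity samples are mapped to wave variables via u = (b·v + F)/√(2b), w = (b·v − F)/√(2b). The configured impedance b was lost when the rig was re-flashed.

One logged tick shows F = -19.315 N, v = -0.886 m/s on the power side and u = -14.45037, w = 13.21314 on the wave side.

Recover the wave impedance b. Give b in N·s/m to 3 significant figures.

u + w = -1.23723;  u + w = √(2b)·v, so √(2b) = -1.23723/(-0.886) = 1.39642.
b = (√(2b))²/2 = 1.94999/2 = 0.97500.
(Check via u − w = 2F/√(2b): u − w = -27.66351, 2F/√(2b) = -27.66355.)

b = 0.975 N·s/m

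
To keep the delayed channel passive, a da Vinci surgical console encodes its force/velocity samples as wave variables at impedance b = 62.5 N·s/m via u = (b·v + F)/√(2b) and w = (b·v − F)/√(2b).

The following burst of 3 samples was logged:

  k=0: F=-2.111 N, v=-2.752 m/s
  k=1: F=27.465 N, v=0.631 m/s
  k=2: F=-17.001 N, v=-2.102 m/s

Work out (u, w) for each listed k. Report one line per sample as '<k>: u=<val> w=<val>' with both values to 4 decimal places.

k=0: b·v=62.5×(-2.752)=-172.0000; √(2b)=11.1803; u=(-172.0000+(-2.111))/11.1803=-15.5730, w=(-172.0000−(-2.111))/11.1803=-15.1953
k=1: b·v=62.5×0.631=39.4375; √(2b)=11.1803; u=(39.4375+27.465)/11.1803=5.9839, w=(39.4375−27.465)/11.1803=1.0709
k=2: b·v=62.5×(-2.102)=-131.3750; √(2b)=11.1803; u=(-131.3750+(-17.001))/11.1803=-13.2712, w=(-131.3750−(-17.001))/11.1803=-10.2299

0: u=-15.5730 w=-15.1953
1: u=5.9839 w=1.0709
2: u=-13.2712 w=-10.2299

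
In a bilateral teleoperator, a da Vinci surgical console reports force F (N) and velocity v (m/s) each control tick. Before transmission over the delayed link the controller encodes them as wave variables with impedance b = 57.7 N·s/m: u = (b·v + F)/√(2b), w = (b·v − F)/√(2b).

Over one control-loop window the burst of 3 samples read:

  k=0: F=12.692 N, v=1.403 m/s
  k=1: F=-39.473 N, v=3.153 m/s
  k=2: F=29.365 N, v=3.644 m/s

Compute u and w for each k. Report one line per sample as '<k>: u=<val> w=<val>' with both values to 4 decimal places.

0: u=8.7173 w=6.3543
1: u=13.2610 w=20.6099
2: u=22.3063 w=16.8392

k=0: b·v=57.7×1.403=80.9531; √(2b)=10.7424; u=(80.9531+12.692)/10.7424=8.7173, w=(80.9531−12.692)/10.7424=6.3543
k=1: b·v=57.7×3.153=181.9281; √(2b)=10.7424; u=(181.9281+(-39.473))/10.7424=13.2610, w=(181.9281−(-39.473))/10.7424=20.6099
k=2: b·v=57.7×3.644=210.2588; √(2b)=10.7424; u=(210.2588+29.365)/10.7424=22.3063, w=(210.2588−29.365)/10.7424=16.8392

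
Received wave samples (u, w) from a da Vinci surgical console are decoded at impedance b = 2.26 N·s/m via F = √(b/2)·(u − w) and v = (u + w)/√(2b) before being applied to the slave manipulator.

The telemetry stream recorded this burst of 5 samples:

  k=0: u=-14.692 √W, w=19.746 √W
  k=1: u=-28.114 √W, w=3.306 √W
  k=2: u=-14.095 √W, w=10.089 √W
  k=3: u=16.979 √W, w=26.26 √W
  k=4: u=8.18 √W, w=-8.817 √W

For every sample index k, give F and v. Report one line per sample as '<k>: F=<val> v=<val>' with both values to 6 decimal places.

0: F=-36.608096 v=2.377202
1: F=-33.399918 v=-11.668702
2: F=-25.707945 v=-1.884264
3: F=-9.865838 v=20.337915
4: F=18.068059 v=-0.299620

k=0: u−w=-34.438000, u+w=5.054000; √(b/2)=1.063015, √(2b)=2.126029; F=1.063015×(-34.438)=-36.608096, v=5.054000/2.126029=2.377202
k=1: u−w=-31.420000, u+w=-24.808000; √(b/2)=1.063015, √(2b)=2.126029; F=1.063015×(-31.42)=-33.399918, v=-24.808000/2.126029=-11.668702
k=2: u−w=-24.184000, u+w=-4.006000; √(b/2)=1.063015, √(2b)=2.126029; F=1.063015×(-24.184)=-25.707945, v=-4.006000/2.126029=-1.884264
k=3: u−w=-9.281000, u+w=43.239000; √(b/2)=1.063015, √(2b)=2.126029; F=1.063015×(-9.281)=-9.865838, v=43.239000/2.126029=20.337915
k=4: u−w=16.997000, u+w=-0.637000; √(b/2)=1.063015, √(2b)=2.126029; F=1.063015×16.997=18.068059, v=-0.637000/2.126029=-0.299620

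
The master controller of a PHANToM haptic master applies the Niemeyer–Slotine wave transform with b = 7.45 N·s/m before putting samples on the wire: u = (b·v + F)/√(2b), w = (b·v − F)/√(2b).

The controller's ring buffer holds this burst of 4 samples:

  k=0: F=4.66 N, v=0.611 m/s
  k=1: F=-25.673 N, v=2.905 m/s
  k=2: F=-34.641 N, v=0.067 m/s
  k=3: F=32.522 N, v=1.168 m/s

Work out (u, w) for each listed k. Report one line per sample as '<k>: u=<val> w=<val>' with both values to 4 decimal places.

0: u=2.3865 w=-0.0280
1: u=-1.0442 w=12.2577
2: u=-8.8449 w=9.1035
3: u=10.6795 w=-6.1710

k=0: b·v=7.45×0.611=4.5519; √(2b)=3.8601; u=(4.5519+4.66)/3.8601=2.3865, w=(4.5519−4.66)/3.8601=-0.0280
k=1: b·v=7.45×2.905=21.6423; √(2b)=3.8601; u=(21.6423+(-25.673))/3.8601=-1.0442, w=(21.6423−(-25.673))/3.8601=12.2577
k=2: b·v=7.45×0.067=0.4992; √(2b)=3.8601; u=(0.4992+(-34.641))/3.8601=-8.8449, w=(0.4992−(-34.641))/3.8601=9.1035
k=3: b·v=7.45×1.168=8.7016; √(2b)=3.8601; u=(8.7016+32.522)/3.8601=10.6795, w=(8.7016−32.522)/3.8601=-6.1710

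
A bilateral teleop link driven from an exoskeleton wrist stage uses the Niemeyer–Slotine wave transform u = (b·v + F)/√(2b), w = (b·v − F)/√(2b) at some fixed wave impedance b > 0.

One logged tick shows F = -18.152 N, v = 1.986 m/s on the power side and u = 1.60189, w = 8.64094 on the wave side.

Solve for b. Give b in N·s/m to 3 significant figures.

b = 13.3 N·s/m

u + w = 10.24283;  u + w = √(2b)·v, so √(2b) = 10.24283/1.986 = 5.15752.
b = (√(2b))²/2 = 26.59999/2 = 13.29999.
(Check via u − w = 2F/√(2b): u − w = -7.03905, 2F/√(2b) = -7.03905.)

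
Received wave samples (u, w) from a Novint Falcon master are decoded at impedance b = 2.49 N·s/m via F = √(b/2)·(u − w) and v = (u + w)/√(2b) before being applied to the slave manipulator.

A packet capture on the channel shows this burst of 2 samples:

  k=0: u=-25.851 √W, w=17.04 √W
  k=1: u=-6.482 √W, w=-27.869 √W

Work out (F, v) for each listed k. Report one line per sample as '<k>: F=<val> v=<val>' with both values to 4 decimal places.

0: F=-47.8576 v=-3.9483
1: F=23.8635 v=-15.3931

k=0: u−w=-42.8910, u+w=-8.8110; √(b/2)=1.1158, √(2b)=2.2316; F=1.1158×(-42.891)=-47.8576, v=-8.8110/2.2316=-3.9483
k=1: u−w=21.3870, u+w=-34.3510; √(b/2)=1.1158, √(2b)=2.2316; F=1.1158×21.387=23.8635, v=-34.3510/2.2316=-15.3931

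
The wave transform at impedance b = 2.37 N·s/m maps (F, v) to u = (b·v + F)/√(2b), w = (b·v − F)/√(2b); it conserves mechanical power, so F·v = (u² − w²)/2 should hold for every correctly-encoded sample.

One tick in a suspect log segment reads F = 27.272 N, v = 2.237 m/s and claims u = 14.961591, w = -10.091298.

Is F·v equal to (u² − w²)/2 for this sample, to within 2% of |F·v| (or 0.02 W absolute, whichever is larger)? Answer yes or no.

yes

F·v = 27.272×2.237 = 61.007464 W.
(u² − w²)/2 = (223.849205 − 101.834295)/2 = 61.007455 W.
|Δ| = 0.000009;  2% of max(1, |F·v|) = 1.220149.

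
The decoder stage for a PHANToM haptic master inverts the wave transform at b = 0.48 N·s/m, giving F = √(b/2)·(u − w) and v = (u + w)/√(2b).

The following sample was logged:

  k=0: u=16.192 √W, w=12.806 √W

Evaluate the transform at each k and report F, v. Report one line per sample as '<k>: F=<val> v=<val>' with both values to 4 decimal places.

k=0: u−w=3.3860, u+w=28.9980; √(b/2)=0.4899, √(2b)=0.9798; F=0.4899×3.386=1.6588, v=28.9980/0.9798=29.5960

0: F=1.6588 v=29.5960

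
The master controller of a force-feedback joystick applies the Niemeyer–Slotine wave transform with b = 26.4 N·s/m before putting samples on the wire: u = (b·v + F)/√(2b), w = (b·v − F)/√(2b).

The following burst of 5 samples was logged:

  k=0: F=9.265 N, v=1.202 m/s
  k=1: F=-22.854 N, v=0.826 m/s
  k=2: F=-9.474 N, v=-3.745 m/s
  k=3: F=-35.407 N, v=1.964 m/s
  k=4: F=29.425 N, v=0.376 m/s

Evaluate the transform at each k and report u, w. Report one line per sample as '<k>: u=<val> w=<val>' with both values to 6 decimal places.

k=0: b·v=26.4×1.202=31.732800; √(2b)=7.266361; u=(31.732800+9.265)/7.266361=5.642137, w=(31.732800−9.265)/7.266361=3.092029
k=1: b·v=26.4×0.826=21.806400; √(2b)=7.266361; u=(21.806400+(-22.854))/7.266361=-0.144171, w=(21.806400−(-22.854))/7.266361=6.146185
k=2: b·v=26.4×(-3.745)=-98.868000; √(2b)=7.266361; u=(-98.868000+(-9.474))/7.266361=-14.910077, w=(-98.868000−(-9.474))/7.266361=-12.302444
k=3: b·v=26.4×1.964=51.849600; √(2b)=7.266361; u=(51.849600+(-35.407))/7.266361=2.262838, w=(51.849600−(-35.407))/7.266361=12.008294
k=4: b·v=26.4×0.376=9.926400; √(2b)=7.266361; u=(9.926400+29.425)/7.266361=5.415558, w=(9.926400−29.425)/7.266361=-2.683407

0: u=5.642137 w=3.092029
1: u=-0.144171 w=6.146185
2: u=-14.910077 w=-12.302444
3: u=2.262838 w=12.008294
4: u=5.415558 w=-2.683407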